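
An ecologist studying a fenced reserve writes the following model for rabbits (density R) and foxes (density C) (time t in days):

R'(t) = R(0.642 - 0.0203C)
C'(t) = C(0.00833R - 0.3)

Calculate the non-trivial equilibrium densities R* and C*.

R* ≈ 36, C* ≈ 31.6

Set dC/dt = 0 with C > 0: 0.00833R - 0.3 = 0, so R* = 0.3/0.00833 = 36.
Set dR/dt = 0 with R > 0: 0.642 - 0.0203C = 0, so C* = 0.642/0.0203 = 31.6.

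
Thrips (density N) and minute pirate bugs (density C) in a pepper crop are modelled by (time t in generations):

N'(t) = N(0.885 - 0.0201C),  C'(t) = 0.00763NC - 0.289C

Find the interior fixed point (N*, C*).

N* ≈ 37.9, C* ≈ 44

Set dC/dt = 0 with C > 0: 0.00763N - 0.289 = 0, so N* = 0.289/0.00763 = 37.9.
Set dN/dt = 0 with N > 0: 0.885 - 0.0201C = 0, so C* = 0.885/0.0201 = 44.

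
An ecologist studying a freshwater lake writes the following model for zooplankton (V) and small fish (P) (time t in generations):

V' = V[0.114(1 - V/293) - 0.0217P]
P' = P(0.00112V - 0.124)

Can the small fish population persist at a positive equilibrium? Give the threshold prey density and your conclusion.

The predator equation gives dP/dt > 0 only when V > 0.124/0.00112 = 111.
Without the predator, V → K = 293. Since 293 > 111, the predator can invade and persist.

Threshold V = 111; K > 111, so yes, the predator persists.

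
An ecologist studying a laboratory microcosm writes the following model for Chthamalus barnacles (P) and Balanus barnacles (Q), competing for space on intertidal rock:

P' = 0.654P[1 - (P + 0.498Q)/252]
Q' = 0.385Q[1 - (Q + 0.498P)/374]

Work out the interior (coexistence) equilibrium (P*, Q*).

Setting both brackets to zero gives the nullclines P + 0.498Q = 252 and 0.498P + Q = 374.
Substituting Q = 374 - 0.498P into the first: P(1 - 0.498·0.498) = 252 - 0.498·374.
So P* = 65.7/0.752 = 87.4, and then Q* = 374 - 0.498·87.4 = 330.

P* ≈ 87.4, Q* ≈ 330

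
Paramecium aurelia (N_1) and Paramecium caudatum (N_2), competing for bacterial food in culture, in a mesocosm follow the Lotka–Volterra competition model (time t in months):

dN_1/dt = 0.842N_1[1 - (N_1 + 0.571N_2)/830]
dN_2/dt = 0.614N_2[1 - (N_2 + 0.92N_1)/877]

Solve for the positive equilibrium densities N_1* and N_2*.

N_1* ≈ 694, N_2* ≈ 239

Setting both brackets to zero gives the nullclines N_1 + 0.571N_2 = 830 and 0.92N_1 + N_2 = 877.
Substituting N_2 = 877 - 0.92N_1 into the first: N_1(1 - 0.571·0.92) = 830 - 0.571·877.
So N_1* = 329/0.475 = 694, and then N_2* = 877 - 0.92·694 = 239.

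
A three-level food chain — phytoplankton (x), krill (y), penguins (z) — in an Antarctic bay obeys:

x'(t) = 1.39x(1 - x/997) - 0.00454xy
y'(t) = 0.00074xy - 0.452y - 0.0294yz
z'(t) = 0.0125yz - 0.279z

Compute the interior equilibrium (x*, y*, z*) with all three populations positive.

x* ≈ 924, y* ≈ 22.3, z* ≈ 7.89

From dz/dt = 0: 0.0125y* = 0.279, so y* = 22.3.
From dx/dt = 0: 1.39(1 - x*/997) = 0.00454·22.3, giving x* = 997·(1 - 0.0729) = 924.
From dy/dt = 0: 0.00074·924 - 0.452 = 0.0294z*, so z* = 0.232/0.0294 = 7.89.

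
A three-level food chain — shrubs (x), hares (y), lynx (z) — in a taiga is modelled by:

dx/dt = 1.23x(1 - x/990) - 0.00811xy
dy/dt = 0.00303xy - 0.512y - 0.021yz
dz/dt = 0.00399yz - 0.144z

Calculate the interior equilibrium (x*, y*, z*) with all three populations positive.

x* ≈ 754, y* ≈ 36.1, z* ≈ 84.5

From dz/dt = 0: 0.00399y* = 0.144, so y* = 36.1.
From dx/dt = 0: 1.23(1 - x*/990) = 0.00811·36.1, giving x* = 990·(1 - 0.238) = 754.
From dy/dt = 0: 0.00303·754 - 0.512 = 0.021z*, so z* = 1.77/0.021 = 84.5.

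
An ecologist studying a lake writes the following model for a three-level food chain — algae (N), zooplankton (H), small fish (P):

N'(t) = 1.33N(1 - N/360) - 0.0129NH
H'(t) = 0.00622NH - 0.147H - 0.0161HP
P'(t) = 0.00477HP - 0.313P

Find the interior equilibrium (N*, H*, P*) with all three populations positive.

From dP/dt = 0: 0.00477H* = 0.313, so H* = 65.6.
From dN/dt = 0: 1.33(1 - N*/360) = 0.0129·65.6, giving N* = 360·(1 - 0.636) = 131.
From dH/dt = 0: 0.00622·131 - 0.147 = 0.0161P*, so P* = 0.667/0.0161 = 41.4.

N* ≈ 131, H* ≈ 65.6, P* ≈ 41.4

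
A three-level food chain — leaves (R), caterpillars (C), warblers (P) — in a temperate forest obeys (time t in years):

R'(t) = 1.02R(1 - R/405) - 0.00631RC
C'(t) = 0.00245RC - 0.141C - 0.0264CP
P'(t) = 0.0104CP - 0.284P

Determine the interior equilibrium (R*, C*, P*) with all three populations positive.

From dP/dt = 0: 0.0104C* = 0.284, so C* = 27.3.
From dR/dt = 0: 1.02(1 - R*/405) = 0.00631·27.3, giving R* = 405·(1 - 0.169) = 337.
From dC/dt = 0: 0.00245·337 - 0.141 = 0.0264P*, so P* = 0.684/0.0264 = 25.9.

R* ≈ 337, C* ≈ 27.3, P* ≈ 25.9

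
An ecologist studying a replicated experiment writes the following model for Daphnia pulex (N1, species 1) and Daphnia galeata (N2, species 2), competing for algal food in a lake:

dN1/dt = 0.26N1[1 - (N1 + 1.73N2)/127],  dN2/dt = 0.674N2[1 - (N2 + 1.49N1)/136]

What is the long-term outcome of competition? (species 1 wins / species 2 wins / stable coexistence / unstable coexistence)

Compare the nullcline intercepts: K1/α12 = 127/1.73 = 73.4 < K2 = 136; K2/α21 = 136/1.49 = 91.3 < K1 = 127.
Since both are reversed, neither can invade when rare; the interior point is a saddle.

unstable coexistence (outcome depends on initial conditions)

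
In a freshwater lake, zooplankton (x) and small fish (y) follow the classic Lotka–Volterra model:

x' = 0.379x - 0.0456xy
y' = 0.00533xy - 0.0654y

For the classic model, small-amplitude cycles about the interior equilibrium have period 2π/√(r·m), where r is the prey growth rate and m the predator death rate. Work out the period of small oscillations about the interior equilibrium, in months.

T ≈ 39.9 months

Here r = 0.379 and m = 0.0654, so r·m = 0.0248.
ω = √0.0248 = 0.157 per month, hence T = 2π/ω ≈ 39.9 months.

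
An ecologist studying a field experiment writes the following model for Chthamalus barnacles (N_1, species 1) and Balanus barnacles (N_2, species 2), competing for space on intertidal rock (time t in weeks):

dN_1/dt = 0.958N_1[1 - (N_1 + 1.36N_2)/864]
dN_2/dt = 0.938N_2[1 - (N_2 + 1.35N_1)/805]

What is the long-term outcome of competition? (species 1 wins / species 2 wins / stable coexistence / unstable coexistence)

unstable coexistence (outcome depends on initial conditions)

Compare the nullcline intercepts: K1/α12 = 864/1.36 = 635 < K2 = 805; K2/α21 = 805/1.35 = 596 < K1 = 864.
Since both are reversed, neither can invade when rare; the interior point is a saddle.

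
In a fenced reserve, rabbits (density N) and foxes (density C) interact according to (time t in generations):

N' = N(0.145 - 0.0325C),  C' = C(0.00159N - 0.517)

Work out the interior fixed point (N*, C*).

N* ≈ 325, C* ≈ 4.46

Set dC/dt = 0 with C > 0: 0.00159N - 0.517 = 0, so N* = 0.517/0.00159 = 325.
Set dN/dt = 0 with N > 0: 0.145 - 0.0325C = 0, so C* = 0.145/0.0325 = 4.46.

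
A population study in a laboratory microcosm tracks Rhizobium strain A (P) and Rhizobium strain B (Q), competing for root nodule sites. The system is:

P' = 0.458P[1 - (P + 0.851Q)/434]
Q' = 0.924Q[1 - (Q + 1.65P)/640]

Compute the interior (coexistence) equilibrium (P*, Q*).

Setting both brackets to zero gives the nullclines P + 0.851Q = 434 and 1.65P + Q = 640.
Substituting Q = 640 - 1.65P into the first: P(1 - 0.851·1.65) = 434 - 0.851·640.
So P* = -111/-0.404 = 274, and then Q* = 640 - 1.65·274 = 188.

P* ≈ 274, Q* ≈ 188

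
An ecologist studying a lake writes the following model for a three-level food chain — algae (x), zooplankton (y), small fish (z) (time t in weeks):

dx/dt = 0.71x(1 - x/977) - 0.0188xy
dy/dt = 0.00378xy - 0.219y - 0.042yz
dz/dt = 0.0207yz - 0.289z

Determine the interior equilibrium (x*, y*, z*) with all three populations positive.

From dz/dt = 0: 0.0207y* = 0.289, so y* = 14.
From dx/dt = 0: 0.71(1 - x*/977) = 0.0188·14, giving x* = 977·(1 - 0.37) = 616.
From dy/dt = 0: 0.00378·616 - 0.219 = 0.042z*, so z* = 2.11/0.042 = 50.2.

x* ≈ 616, y* ≈ 14, z* ≈ 50.2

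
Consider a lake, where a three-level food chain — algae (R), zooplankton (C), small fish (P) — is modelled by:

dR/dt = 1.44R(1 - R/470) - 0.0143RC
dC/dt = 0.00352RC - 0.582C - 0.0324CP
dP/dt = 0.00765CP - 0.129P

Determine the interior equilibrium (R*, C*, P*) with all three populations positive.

From dP/dt = 0: 0.00765C* = 0.129, so C* = 16.9.
From dR/dt = 0: 1.44(1 - R*/470) = 0.0143·16.9, giving R* = 470·(1 - 0.167) = 391.
From dC/dt = 0: 0.00352·391 - 0.582 = 0.0324P*, so P* = 0.795/0.0324 = 24.5.

R* ≈ 391, C* ≈ 16.9, P* ≈ 24.5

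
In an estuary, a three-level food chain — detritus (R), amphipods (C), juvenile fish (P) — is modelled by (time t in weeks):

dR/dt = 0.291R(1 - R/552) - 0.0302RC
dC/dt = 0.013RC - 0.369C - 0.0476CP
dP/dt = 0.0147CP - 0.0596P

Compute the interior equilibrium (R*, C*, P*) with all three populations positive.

From dP/dt = 0: 0.0147C* = 0.0596, so C* = 4.05.
From dR/dt = 0: 0.291(1 - R*/552) = 0.0302·4.05, giving R* = 552·(1 - 0.421) = 320.
From dC/dt = 0: 0.013·320 - 0.369 = 0.0476P*, so P* = 3.79/0.0476 = 79.6.

R* ≈ 320, C* ≈ 4.05, P* ≈ 79.6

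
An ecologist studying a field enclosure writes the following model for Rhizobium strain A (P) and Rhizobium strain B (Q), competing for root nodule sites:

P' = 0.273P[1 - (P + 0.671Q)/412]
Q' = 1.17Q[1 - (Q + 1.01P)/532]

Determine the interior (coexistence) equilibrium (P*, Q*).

P* ≈ 171, Q* ≈ 360

Setting both brackets to zero gives the nullclines P + 0.671Q = 412 and 1.01P + Q = 532.
Substituting Q = 532 - 1.01P into the first: P(1 - 0.671·1.01) = 412 - 0.671·532.
So P* = 55/0.322 = 171, and then Q* = 532 - 1.01·171 = 360.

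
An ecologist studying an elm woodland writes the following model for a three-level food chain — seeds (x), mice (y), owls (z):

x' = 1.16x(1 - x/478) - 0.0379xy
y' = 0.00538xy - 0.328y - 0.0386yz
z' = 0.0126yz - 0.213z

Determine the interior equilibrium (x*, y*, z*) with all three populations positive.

x* ≈ 214, y* ≈ 16.9, z* ≈ 21.3

From dz/dt = 0: 0.0126y* = 0.213, so y* = 16.9.
From dx/dt = 0: 1.16(1 - x*/478) = 0.0379·16.9, giving x* = 478·(1 - 0.552) = 214.
From dy/dt = 0: 0.00538·214 - 0.328 = 0.0386z*, so z* = 0.823/0.0386 = 21.3.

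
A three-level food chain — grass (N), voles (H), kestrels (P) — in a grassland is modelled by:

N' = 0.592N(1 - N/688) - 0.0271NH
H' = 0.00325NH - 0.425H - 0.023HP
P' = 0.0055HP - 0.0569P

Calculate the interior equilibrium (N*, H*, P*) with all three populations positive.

From dP/dt = 0: 0.0055H* = 0.0569, so H* = 10.3.
From dN/dt = 0: 0.592(1 - N*/688) = 0.0271·10.3, giving N* = 688·(1 - 0.474) = 362.
From dH/dt = 0: 0.00325·362 - 0.425 = 0.023P*, so P* = 0.752/0.023 = 32.7.

N* ≈ 362, H* ≈ 10.3, P* ≈ 32.7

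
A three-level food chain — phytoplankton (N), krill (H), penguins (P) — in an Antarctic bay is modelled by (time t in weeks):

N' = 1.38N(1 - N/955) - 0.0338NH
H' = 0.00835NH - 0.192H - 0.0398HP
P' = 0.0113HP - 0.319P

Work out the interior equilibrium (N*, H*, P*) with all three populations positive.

N* ≈ 295, H* ≈ 28.2, P* ≈ 57

From dP/dt = 0: 0.0113H* = 0.319, so H* = 28.2.
From dN/dt = 0: 1.38(1 - N*/955) = 0.0338·28.2, giving N* = 955·(1 - 0.691) = 295.
From dH/dt = 0: 0.00835·295 - 0.192 = 0.0398P*, so P* = 2.27/0.0398 = 57.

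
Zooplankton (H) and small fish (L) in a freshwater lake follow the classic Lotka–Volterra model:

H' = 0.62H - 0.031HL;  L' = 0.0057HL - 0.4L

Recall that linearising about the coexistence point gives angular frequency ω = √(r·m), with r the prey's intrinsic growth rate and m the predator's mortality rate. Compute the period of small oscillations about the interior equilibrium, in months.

T ≈ 12.6 months

Here r = 0.62 and m = 0.4, so r·m = 0.248.
ω = √0.248 = 0.498 per month, hence T = 2π/ω ≈ 12.6 months.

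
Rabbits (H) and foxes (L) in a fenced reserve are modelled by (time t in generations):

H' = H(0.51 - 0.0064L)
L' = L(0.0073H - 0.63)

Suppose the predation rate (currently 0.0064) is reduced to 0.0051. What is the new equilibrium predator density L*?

At the interior fixed point, setting dH/dt = 0 with H > 0 fixes L* = (prey growth rate)/(HL coefficient) — independent of the other coefficients.
With the change, L* = 0.51/0.0051 = 100; it rises from 79.7.

L* ≈ 100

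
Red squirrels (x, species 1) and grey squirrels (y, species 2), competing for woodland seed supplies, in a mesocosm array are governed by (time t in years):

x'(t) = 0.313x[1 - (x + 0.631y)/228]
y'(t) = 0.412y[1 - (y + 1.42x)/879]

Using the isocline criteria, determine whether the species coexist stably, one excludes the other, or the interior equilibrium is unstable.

species 2 excludes species 1

Compare the nullcline intercepts: K1/α12 = 228/0.631 = 361 < K2 = 879; K2/α21 = 879/1.42 = 619 > K1 = 228.
Since the inequalities point opposite ways, species 2 can invade but species 1 cannot.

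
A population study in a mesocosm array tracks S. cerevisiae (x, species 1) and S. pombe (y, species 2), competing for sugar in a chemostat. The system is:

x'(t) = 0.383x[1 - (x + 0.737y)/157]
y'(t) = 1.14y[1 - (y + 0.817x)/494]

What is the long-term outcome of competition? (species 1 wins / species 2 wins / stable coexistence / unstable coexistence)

Compare the nullcline intercepts: K1/α12 = 157/0.737 = 213 < K2 = 494; K2/α21 = 494/0.817 = 605 > K1 = 157.
Since the inequalities point opposite ways, species 2 can invade but species 1 cannot.

species 2 excludes species 1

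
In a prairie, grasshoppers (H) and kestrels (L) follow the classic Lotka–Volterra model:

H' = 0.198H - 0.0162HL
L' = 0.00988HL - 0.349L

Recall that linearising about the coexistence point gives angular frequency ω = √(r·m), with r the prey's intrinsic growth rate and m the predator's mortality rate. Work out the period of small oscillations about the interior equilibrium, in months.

Here r = 0.198 and m = 0.349, so r·m = 0.0691.
ω = √0.0691 = 0.263 per month, hence T = 2π/ω ≈ 23.9 months.

T ≈ 23.9 months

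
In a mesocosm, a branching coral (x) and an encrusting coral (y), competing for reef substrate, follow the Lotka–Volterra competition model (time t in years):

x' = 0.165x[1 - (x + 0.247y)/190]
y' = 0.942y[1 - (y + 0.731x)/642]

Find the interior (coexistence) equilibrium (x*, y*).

x* ≈ 38.4, y* ≈ 614

Setting both brackets to zero gives the nullclines x + 0.247y = 190 and 0.731x + y = 642.
Substituting y = 642 - 0.731x into the first: x(1 - 0.247·0.731) = 190 - 0.247·642.
So x* = 31.4/0.819 = 38.4, and then y* = 642 - 0.731·38.4 = 614.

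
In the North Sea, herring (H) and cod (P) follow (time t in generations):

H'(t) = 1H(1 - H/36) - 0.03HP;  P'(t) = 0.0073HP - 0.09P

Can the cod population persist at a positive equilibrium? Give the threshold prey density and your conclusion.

The predator equation gives dP/dt > 0 only when H > 0.09/0.0073 = 12.3.
Without the predator, H → K = 36. Since 36 > 12.3, the predator can invade and persist.

Threshold H = 12.3; K > 12.3, so yes, the predator persists.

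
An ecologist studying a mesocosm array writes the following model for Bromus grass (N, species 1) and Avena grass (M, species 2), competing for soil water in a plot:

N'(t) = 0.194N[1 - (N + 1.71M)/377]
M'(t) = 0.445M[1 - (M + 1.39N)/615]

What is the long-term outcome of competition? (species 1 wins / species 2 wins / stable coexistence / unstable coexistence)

Compare the nullcline intercepts: K1/α12 = 377/1.71 = 220 < K2 = 615; K2/α21 = 615/1.39 = 442 > K1 = 377.
Since the inequalities point opposite ways, species 2 can invade but species 1 cannot.

species 2 excludes species 1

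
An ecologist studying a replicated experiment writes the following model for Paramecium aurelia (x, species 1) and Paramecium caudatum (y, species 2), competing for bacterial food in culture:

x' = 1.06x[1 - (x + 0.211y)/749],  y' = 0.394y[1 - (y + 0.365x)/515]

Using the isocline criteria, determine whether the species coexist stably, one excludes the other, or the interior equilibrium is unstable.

stable coexistence

Compare the nullcline intercepts: K1/α12 = 749/0.211 = 3550 > K2 = 515; K2/α21 = 515/0.365 = 1410 > K1 = 749.
Since both inequalities hold, each species can invade when rare, so the interior equilibrium is stable.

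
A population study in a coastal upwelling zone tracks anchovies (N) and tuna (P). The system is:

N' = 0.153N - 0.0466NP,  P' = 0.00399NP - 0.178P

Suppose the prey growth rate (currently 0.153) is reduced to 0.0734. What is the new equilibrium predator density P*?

At the interior fixed point, setting dN/dt = 0 with N > 0 fixes P* = (prey growth rate)/(NP coefficient) — independent of the other coefficients.
With the change, P* = 0.0734/0.0466 = 1.58; it falls from 3.28.

P* ≈ 1.58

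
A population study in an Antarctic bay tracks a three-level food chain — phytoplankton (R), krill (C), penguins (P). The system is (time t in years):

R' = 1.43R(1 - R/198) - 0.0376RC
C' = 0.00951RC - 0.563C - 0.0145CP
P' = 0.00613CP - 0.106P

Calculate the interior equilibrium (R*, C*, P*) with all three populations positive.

From dP/dt = 0: 0.00613C* = 0.106, so C* = 17.3.
From dR/dt = 0: 1.43(1 - R*/198) = 0.0376·17.3, giving R* = 198·(1 - 0.455) = 108.
From dC/dt = 0: 0.00951·108 - 0.563 = 0.0145P*, so P* = 0.464/0.0145 = 32.

R* ≈ 108, C* ≈ 17.3, P* ≈ 32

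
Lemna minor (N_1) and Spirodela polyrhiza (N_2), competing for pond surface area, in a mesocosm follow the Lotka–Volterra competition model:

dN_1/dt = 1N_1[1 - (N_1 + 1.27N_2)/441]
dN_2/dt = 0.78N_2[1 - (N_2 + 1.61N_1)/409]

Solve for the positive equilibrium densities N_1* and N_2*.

N_1* ≈ 75.1, N_2* ≈ 288

Setting both brackets to zero gives the nullclines N_1 + 1.27N_2 = 441 and 1.61N_1 + N_2 = 409.
Substituting N_2 = 409 - 1.61N_1 into the first: N_1(1 - 1.27·1.61) = 441 - 1.27·409.
So N_1* = -78.4/-1.04 = 75.1, and then N_2* = 409 - 1.61·75.1 = 288.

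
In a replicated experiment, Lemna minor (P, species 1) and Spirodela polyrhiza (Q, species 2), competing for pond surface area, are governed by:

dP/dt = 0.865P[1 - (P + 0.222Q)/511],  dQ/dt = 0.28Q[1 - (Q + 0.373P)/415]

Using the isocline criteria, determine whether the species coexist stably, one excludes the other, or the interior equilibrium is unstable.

Compare the nullcline intercepts: K1/α12 = 511/0.222 = 2300 > K2 = 415; K2/α21 = 415/0.373 = 1110 > K1 = 511.
Since both inequalities hold, each species can invade when rare, so the interior equilibrium is stable.

stable coexistence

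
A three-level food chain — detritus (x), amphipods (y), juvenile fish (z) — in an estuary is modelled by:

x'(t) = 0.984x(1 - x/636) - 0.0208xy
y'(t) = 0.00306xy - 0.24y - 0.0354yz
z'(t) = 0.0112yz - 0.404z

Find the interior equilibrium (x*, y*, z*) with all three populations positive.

From dz/dt = 0: 0.0112y* = 0.404, so y* = 36.1.
From dx/dt = 0: 0.984(1 - x*/636) = 0.0208·36.1, giving x* = 636·(1 - 0.762) = 151.
From dy/dt = 0: 0.00306·151 - 0.24 = 0.0354z*, so z* = 0.222/0.0354 = 6.28.

x* ≈ 151, y* ≈ 36.1, z* ≈ 6.28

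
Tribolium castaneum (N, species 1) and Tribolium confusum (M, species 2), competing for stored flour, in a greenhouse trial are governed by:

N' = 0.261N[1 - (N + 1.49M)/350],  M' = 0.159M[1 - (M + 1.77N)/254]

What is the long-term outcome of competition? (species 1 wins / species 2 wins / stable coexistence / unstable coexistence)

Compare the nullcline intercepts: K1/α12 = 350/1.49 = 235 < K2 = 254; K2/α21 = 254/1.77 = 144 < K1 = 350.
Since both are reversed, neither can invade when rare; the interior point is a saddle.

unstable coexistence (outcome depends on initial conditions)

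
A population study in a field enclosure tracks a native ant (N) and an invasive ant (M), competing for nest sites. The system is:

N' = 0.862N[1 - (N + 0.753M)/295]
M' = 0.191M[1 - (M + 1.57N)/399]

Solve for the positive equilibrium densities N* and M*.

Setting both brackets to zero gives the nullclines N + 0.753M = 295 and 1.57N + M = 399.
Substituting M = 399 - 1.57N into the first: N(1 - 0.753·1.57) = 295 - 0.753·399.
So N* = -5.45/-0.182 = 29.9, and then M* = 399 - 1.57·29.9 = 352.

N* ≈ 29.9, M* ≈ 352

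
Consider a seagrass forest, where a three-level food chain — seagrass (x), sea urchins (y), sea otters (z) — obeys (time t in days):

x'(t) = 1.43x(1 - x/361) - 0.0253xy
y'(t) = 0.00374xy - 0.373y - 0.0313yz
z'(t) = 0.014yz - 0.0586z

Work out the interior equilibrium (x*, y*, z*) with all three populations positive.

From dz/dt = 0: 0.014y* = 0.0586, so y* = 4.19.
From dx/dt = 0: 1.43(1 - x*/361) = 0.0253·4.19, giving x* = 361·(1 - 0.0741) = 334.
From dy/dt = 0: 0.00374·334 - 0.373 = 0.0313z*, so z* = 0.877/0.0313 = 28.

x* ≈ 334, y* ≈ 4.19, z* ≈ 28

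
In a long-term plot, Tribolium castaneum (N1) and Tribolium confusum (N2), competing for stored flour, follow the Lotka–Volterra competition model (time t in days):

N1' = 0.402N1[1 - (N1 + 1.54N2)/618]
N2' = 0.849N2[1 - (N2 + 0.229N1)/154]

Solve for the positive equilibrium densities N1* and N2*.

N1* ≈ 588, N2* ≈ 19.3

Setting both brackets to zero gives the nullclines N1 + 1.54N2 = 618 and 0.229N1 + N2 = 154.
Substituting N2 = 154 - 0.229N1 into the first: N1(1 - 1.54·0.229) = 618 - 1.54·154.
So N1* = 381/0.647 = 588, and then N2* = 154 - 0.229·588 = 19.3.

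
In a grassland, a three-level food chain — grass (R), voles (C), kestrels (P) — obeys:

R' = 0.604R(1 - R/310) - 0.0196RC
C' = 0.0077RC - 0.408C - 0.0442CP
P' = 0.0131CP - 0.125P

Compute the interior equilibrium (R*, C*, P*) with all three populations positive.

R* ≈ 214, C* ≈ 9.54, P* ≈ 28.1

From dP/dt = 0: 0.0131C* = 0.125, so C* = 9.54.
From dR/dt = 0: 0.604(1 - R*/310) = 0.0196·9.54, giving R* = 310·(1 - 0.31) = 214.
From dC/dt = 0: 0.0077·214 - 0.408 = 0.0442P*, so P* = 1.24/0.0442 = 28.1.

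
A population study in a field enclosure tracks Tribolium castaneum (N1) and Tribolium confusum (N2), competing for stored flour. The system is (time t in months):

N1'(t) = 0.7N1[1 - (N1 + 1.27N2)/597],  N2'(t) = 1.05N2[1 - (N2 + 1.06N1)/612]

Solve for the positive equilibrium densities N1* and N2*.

Setting both brackets to zero gives the nullclines N1 + 1.27N2 = 597 and 1.06N1 + N2 = 612.
Substituting N2 = 612 - 1.06N1 into the first: N1(1 - 1.27·1.06) = 597 - 1.27·612.
So N1* = -180/-0.346 = 521, and then N2* = 612 - 1.06·521 = 60.1.

N1* ≈ 521, N2* ≈ 60.1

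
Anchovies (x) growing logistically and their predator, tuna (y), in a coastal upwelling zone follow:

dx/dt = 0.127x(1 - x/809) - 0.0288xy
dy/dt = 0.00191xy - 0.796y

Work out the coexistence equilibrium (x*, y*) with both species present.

x* ≈ 417, y* ≈ 2.14

From dy/dt = 0 with y > 0: 0.00191x* = 0.796, so x* = 417.
Substitute into dx/dt = 0: 0.127(1 - 417/809) = 0.0288y*.
The bracket is 0.485, giving y* = 0.0616/0.0288 = 2.14.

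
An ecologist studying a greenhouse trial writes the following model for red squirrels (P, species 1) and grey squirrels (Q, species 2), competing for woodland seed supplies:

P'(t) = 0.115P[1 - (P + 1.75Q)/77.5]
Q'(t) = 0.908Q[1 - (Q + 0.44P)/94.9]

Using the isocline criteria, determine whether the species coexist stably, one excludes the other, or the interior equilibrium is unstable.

Compare the nullcline intercepts: K1/α12 = 77.5/1.75 = 44.3 < K2 = 94.9; K2/α21 = 94.9/0.44 = 216 > K1 = 77.5.
Since the inequalities point opposite ways, species 2 can invade but species 1 cannot.

species 2 excludes species 1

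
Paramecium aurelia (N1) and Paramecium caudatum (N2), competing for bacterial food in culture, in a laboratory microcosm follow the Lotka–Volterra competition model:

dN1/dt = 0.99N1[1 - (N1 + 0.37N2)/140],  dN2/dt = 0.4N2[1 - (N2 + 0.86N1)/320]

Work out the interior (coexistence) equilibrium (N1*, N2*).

N1* ≈ 31.7, N2* ≈ 293

Setting both brackets to zero gives the nullclines N1 + 0.37N2 = 140 and 0.86N1 + N2 = 320.
Substituting N2 = 320 - 0.86N1 into the first: N1(1 - 0.37·0.86) = 140 - 0.37·320.
So N1* = 21.6/0.682 = 31.7, and then N2* = 320 - 0.86·31.7 = 293.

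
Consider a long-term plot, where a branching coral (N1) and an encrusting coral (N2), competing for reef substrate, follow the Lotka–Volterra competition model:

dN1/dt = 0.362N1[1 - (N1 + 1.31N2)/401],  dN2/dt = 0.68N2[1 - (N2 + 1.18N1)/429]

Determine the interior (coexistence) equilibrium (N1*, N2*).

N1* ≈ 295, N2* ≈ 80.9

Setting both brackets to zero gives the nullclines N1 + 1.31N2 = 401 and 1.18N1 + N2 = 429.
Substituting N2 = 429 - 1.18N1 into the first: N1(1 - 1.31·1.18) = 401 - 1.31·429.
So N1* = -161/-0.546 = 295, and then N2* = 429 - 1.18·295 = 80.9.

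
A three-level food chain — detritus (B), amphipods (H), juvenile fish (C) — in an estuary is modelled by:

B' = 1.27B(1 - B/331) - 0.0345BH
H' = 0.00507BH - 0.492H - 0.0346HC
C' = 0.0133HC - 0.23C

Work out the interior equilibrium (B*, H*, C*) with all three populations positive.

From dC/dt = 0: 0.0133H* = 0.23, so H* = 17.3.
From dB/dt = 0: 1.27(1 - B*/331) = 0.0345·17.3, giving B* = 331·(1 - 0.47) = 176.
From dH/dt = 0: 0.00507·176 - 0.492 = 0.0346C*, so C* = 0.398/0.0346 = 11.5.

B* ≈ 176, H* ≈ 17.3, C* ≈ 11.5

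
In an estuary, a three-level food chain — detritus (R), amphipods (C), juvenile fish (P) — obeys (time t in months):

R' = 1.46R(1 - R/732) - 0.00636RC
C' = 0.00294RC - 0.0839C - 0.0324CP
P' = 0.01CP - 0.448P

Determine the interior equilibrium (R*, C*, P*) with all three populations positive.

From dP/dt = 0: 0.01C* = 0.448, so C* = 44.8.
From dR/dt = 0: 1.46(1 - R*/732) = 0.00636·44.8, giving R* = 732·(1 - 0.195) = 589.
From dC/dt = 0: 0.00294·589 - 0.0839 = 0.0324P*, so P* = 1.65/0.0324 = 50.9.

R* ≈ 589, C* ≈ 44.8, P* ≈ 50.9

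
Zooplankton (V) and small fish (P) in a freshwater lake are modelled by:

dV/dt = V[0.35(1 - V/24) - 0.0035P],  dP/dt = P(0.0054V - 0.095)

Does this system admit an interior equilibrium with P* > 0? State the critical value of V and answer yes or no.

Threshold V = 17.6; K > 17.6, so yes, the predator persists.

The predator equation gives dP/dt > 0 only when V > 0.095/0.0054 = 17.6.
Without the predator, V → K = 24. Since 24 > 17.6, the predator can invade and persist.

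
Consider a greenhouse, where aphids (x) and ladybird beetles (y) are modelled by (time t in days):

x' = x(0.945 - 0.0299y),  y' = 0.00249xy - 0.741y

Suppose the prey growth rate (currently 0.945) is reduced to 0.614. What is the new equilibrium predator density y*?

At the interior fixed point, setting dx/dt = 0 with x > 0 fixes y* = (prey growth rate)/(xy coefficient) — independent of the other coefficients.
With the change, y* = 0.614/0.0299 = 20.5; it falls from 31.6.

y* ≈ 20.5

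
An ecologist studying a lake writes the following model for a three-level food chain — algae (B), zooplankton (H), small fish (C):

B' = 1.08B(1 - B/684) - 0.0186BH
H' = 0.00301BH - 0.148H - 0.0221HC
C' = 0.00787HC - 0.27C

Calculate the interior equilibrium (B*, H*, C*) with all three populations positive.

B* ≈ 280, H* ≈ 34.3, C* ≈ 31.4

From dC/dt = 0: 0.00787H* = 0.27, so H* = 34.3.
From dB/dt = 0: 1.08(1 - B*/684) = 0.0186·34.3, giving B* = 684·(1 - 0.591) = 280.
From dH/dt = 0: 0.00301·280 - 0.148 = 0.0221C*, so C* = 0.694/0.0221 = 31.4.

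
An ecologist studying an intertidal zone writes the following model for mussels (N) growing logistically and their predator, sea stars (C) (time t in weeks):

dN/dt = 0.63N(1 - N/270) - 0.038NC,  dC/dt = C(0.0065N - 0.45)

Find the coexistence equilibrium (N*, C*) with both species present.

N* ≈ 69.2, C* ≈ 12.3

From dC/dt = 0 with C > 0: 0.0065N* = 0.45, so N* = 69.2.
Substitute into dN/dt = 0: 0.63(1 - 69.2/270) = 0.038C*.
The bracket is 0.744, giving C* = 0.468/0.038 = 12.3.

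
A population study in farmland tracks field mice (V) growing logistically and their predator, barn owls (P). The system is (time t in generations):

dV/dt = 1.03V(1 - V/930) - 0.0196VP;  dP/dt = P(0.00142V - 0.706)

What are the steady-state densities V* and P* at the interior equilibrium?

V* ≈ 497, P* ≈ 24.5

From dP/dt = 0 with P > 0: 0.00142V* = 0.706, so V* = 497.
Substitute into dV/dt = 0: 1.03(1 - 497/930) = 0.0196P*.
The bracket is 0.465, giving P* = 0.479/0.0196 = 24.5.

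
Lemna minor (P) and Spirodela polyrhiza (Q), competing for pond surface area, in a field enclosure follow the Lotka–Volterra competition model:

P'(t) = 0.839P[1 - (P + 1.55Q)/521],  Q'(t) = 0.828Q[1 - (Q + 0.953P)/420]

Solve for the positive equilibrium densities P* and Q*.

Setting both brackets to zero gives the nullclines P + 1.55Q = 521 and 0.953P + Q = 420.
Substituting Q = 420 - 0.953P into the first: P(1 - 1.55·0.953) = 521 - 1.55·420.
So P* = -130/-0.477 = 272, and then Q* = 420 - 0.953·272 = 160.

P* ≈ 272, Q* ≈ 160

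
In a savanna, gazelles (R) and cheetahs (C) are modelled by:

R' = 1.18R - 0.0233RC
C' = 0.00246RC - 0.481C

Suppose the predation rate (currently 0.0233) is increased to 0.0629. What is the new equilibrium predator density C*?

C* ≈ 18.8

At the interior fixed point, setting dR/dt = 0 with R > 0 fixes C* = (prey growth rate)/(RC coefficient) — independent of the other coefficients.
With the change, C* = 1.18/0.0629 = 18.8; it falls from 50.6.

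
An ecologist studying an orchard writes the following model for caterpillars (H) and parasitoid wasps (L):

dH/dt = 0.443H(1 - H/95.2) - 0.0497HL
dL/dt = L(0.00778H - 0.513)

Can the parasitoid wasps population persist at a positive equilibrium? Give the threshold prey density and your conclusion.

The predator equation gives dL/dt > 0 only when H > 0.513/0.00778 = 65.9.
Without the predator, H → K = 95.2. Since 95.2 > 65.9, the predator can invade and persist.

Threshold H = 65.9; K > 65.9, so yes, the predator persists.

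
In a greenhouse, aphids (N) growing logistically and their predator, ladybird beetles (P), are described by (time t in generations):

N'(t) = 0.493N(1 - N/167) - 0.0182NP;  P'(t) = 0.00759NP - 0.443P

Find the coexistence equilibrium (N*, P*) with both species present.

N* ≈ 58.4, P* ≈ 17.6

From dP/dt = 0 with P > 0: 0.00759N* = 0.443, so N* = 58.4.
Substitute into dN/dt = 0: 0.493(1 - 58.4/167) = 0.0182P*.
The bracket is 0.651, giving P* = 0.321/0.0182 = 17.6.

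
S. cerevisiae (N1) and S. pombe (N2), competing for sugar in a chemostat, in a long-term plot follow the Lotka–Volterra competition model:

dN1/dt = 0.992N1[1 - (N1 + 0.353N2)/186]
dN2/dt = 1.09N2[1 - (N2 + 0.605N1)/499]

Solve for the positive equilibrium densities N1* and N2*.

N1* ≈ 12.5, N2* ≈ 491

Setting both brackets to zero gives the nullclines N1 + 0.353N2 = 186 and 0.605N1 + N2 = 499.
Substituting N2 = 499 - 0.605N1 into the first: N1(1 - 0.353·0.605) = 186 - 0.353·499.
So N1* = 9.85/0.786 = 12.5, and then N2* = 499 - 0.605·12.5 = 491.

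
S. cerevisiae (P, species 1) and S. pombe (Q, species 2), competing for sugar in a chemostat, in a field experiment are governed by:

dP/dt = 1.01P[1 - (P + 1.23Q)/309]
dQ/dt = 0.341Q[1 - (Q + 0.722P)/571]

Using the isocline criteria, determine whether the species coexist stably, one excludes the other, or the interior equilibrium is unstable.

species 2 excludes species 1

Compare the nullcline intercepts: K1/α12 = 309/1.23 = 251 < K2 = 571; K2/α21 = 571/0.722 = 791 > K1 = 309.
Since the inequalities point opposite ways, species 2 can invade but species 1 cannot.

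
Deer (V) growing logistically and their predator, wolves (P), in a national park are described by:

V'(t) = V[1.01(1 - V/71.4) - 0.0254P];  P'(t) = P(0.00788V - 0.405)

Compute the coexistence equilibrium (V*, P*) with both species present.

V* ≈ 51.4, P* ≈ 11.1

From dP/dt = 0 with P > 0: 0.00788V* = 0.405, so V* = 51.4.
Substitute into dV/dt = 0: 1.01(1 - 51.4/71.4) = 0.0254P*.
The bracket is 0.28, giving P* = 0.283/0.0254 = 11.1.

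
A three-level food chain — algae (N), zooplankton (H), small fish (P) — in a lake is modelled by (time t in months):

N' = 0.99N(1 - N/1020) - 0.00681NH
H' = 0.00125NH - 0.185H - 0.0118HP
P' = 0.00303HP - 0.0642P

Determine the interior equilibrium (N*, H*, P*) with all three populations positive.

N* ≈ 871, H* ≈ 21.2, P* ≈ 76.6

From dP/dt = 0: 0.00303H* = 0.0642, so H* = 21.2.
From dN/dt = 0: 0.99(1 - N*/1020) = 0.00681·21.2, giving N* = 1020·(1 - 0.146) = 871.
From dH/dt = 0: 0.00125·871 - 0.185 = 0.0118P*, so P* = 0.904/0.0118 = 76.6.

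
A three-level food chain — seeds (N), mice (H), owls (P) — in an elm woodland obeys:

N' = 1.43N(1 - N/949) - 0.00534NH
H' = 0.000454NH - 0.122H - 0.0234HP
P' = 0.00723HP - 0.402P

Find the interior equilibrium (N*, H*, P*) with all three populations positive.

N* ≈ 752, H* ≈ 55.6, P* ≈ 9.38

From dP/dt = 0: 0.00723H* = 0.402, so H* = 55.6.
From dN/dt = 0: 1.43(1 - N*/949) = 0.00534·55.6, giving N* = 949·(1 - 0.208) = 752.
From dH/dt = 0: 0.000454·752 - 0.122 = 0.0234P*, so P* = 0.219/0.0234 = 9.38.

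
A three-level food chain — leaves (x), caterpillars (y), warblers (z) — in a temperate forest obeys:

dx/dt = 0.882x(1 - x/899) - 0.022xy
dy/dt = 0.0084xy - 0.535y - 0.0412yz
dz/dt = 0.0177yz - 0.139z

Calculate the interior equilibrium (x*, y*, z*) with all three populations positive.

x* ≈ 723, y* ≈ 7.85, z* ≈ 134

From dz/dt = 0: 0.0177y* = 0.139, so y* = 7.85.
From dx/dt = 0: 0.882(1 - x*/899) = 0.022·7.85, giving x* = 899·(1 - 0.196) = 723.
From dy/dt = 0: 0.0084·723 - 0.535 = 0.0412z*, so z* = 5.54/0.0412 = 134.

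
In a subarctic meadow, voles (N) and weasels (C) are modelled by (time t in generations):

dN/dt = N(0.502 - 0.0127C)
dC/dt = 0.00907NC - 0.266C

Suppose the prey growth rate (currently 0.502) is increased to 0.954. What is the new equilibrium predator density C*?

At the interior fixed point, setting dN/dt = 0 with N > 0 fixes C* = (prey growth rate)/(NC coefficient) — independent of the other coefficients.
With the change, C* = 0.954/0.0127 = 75.1; it rises from 39.5.

C* ≈ 75.1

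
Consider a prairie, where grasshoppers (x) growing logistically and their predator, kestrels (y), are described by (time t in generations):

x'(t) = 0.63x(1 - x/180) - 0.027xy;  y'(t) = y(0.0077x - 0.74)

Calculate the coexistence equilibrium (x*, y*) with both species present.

x* ≈ 96.1, y* ≈ 10.9

From dy/dt = 0 with y > 0: 0.0077x* = 0.74, so x* = 96.1.
Substitute into dx/dt = 0: 0.63(1 - 96.1/180) = 0.027y*.
The bracket is 0.466, giving y* = 0.294/0.027 = 10.9.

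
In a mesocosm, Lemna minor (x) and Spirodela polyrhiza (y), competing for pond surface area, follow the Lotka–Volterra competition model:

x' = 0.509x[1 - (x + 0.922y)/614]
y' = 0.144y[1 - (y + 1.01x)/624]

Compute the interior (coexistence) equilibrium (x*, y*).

x* ≈ 562, y* ≈ 56.1

Setting both brackets to zero gives the nullclines x + 0.922y = 614 and 1.01x + y = 624.
Substituting y = 624 - 1.01x into the first: x(1 - 0.922·1.01) = 614 - 0.922·624.
So x* = 38.7/0.0688 = 562, and then y* = 624 - 1.01·562 = 56.1.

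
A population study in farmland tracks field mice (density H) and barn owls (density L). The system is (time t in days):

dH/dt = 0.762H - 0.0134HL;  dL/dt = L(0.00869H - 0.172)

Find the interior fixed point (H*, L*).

Set dL/dt = 0 with L > 0: 0.00869H - 0.172 = 0, so H* = 0.172/0.00869 = 19.8.
Set dH/dt = 0 with H > 0: 0.762 - 0.0134L = 0, so L* = 0.762/0.0134 = 56.9.

H* ≈ 19.8, L* ≈ 56.9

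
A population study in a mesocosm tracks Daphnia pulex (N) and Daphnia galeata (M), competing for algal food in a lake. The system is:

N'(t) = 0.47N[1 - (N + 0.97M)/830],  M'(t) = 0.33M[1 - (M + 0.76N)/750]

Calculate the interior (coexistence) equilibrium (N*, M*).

Setting both brackets to zero gives the nullclines N + 0.97M = 830 and 0.76N + M = 750.
Substituting M = 750 - 0.76N into the first: N(1 - 0.97·0.76) = 830 - 0.97·750.
So N* = 102/0.263 = 390, and then M* = 750 - 0.76·390 = 454.

N* ≈ 390, M* ≈ 454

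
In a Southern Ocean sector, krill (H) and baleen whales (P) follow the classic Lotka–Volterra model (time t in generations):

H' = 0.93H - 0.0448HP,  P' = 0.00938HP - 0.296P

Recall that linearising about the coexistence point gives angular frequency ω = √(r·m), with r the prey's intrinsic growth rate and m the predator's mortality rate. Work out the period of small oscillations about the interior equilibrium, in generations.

T ≈ 12 generations

Here r = 0.93 and m = 0.296, so r·m = 0.275.
ω = √0.275 = 0.525 per generation, hence T = 2π/ω ≈ 12 generations.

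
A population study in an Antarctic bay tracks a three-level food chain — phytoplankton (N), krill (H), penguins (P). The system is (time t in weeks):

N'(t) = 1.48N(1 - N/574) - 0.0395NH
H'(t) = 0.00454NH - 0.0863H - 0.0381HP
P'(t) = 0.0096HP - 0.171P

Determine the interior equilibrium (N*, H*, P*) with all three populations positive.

N* ≈ 301, H* ≈ 17.8, P* ≈ 33.6

From dP/dt = 0: 0.0096H* = 0.171, so H* = 17.8.
From dN/dt = 0: 1.48(1 - N*/574) = 0.0395·17.8, giving N* = 574·(1 - 0.475) = 301.
From dH/dt = 0: 0.00454·301 - 0.0863 = 0.0381P*, so P* = 1.28/0.0381 = 33.6.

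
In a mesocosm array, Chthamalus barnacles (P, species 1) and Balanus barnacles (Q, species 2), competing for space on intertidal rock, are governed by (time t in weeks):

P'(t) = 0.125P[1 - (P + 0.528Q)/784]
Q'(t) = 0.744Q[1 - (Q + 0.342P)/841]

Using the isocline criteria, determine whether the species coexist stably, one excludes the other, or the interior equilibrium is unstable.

stable coexistence

Compare the nullcline intercepts: K1/α12 = 784/0.528 = 1480 > K2 = 841; K2/α21 = 841/0.342 = 2460 > K1 = 784.
Since both inequalities hold, each species can invade when rare, so the interior equilibrium is stable.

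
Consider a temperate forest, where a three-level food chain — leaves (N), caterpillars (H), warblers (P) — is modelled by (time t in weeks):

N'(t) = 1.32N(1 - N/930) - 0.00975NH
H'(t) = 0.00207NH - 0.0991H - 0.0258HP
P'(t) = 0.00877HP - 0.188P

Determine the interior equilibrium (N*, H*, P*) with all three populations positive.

N* ≈ 783, H* ≈ 21.4, P* ≈ 59

From dP/dt = 0: 0.00877H* = 0.188, so H* = 21.4.
From dN/dt = 0: 1.32(1 - N*/930) = 0.00975·21.4, giving N* = 930·(1 - 0.158) = 783.
From dH/dt = 0: 0.00207·783 - 0.0991 = 0.0258P*, so P* = 1.52/0.0258 = 59.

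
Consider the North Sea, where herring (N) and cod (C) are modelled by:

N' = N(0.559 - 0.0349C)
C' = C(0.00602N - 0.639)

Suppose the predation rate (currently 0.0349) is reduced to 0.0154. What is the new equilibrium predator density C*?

At the interior fixed point, setting dN/dt = 0 with N > 0 fixes C* = (prey growth rate)/(NC coefficient) — independent of the other coefficients.
With the change, C* = 0.559/0.0154 = 36.3; it rises from 16.

C* ≈ 36.3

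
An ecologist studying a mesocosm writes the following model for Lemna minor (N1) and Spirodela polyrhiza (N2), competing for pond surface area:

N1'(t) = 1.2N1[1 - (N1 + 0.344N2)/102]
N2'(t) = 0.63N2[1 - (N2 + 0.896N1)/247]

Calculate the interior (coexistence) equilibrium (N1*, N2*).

N1* ≈ 24.6, N2* ≈ 225

Setting both brackets to zero gives the nullclines N1 + 0.344N2 = 102 and 0.896N1 + N2 = 247.
Substituting N2 = 247 - 0.896N1 into the first: N1(1 - 0.344·0.896) = 102 - 0.344·247.
So N1* = 17/0.692 = 24.6, and then N2* = 247 - 0.896·24.6 = 225.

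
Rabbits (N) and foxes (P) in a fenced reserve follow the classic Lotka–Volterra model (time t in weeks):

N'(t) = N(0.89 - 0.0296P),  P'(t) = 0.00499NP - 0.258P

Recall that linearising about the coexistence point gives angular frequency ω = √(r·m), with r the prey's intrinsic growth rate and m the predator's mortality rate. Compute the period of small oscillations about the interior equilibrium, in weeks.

T ≈ 13.1 weeks

Here r = 0.89 and m = 0.258, so r·m = 0.23.
ω = √0.23 = 0.479 per week, hence T = 2π/ω ≈ 13.1 weeks.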